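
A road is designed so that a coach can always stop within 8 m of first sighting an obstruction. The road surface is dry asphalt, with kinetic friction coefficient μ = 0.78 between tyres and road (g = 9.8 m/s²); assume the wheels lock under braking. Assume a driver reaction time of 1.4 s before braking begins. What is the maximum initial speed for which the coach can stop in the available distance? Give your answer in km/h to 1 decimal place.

a = μg = 0.78 × 9.8 = 7.644 m/s².
Stopping distance: v·t_r + v²/(2a) = 8 with t_r = 1.4 s and a = 7.644 m/s².
So v² + 21.403 v − 122.30 = 0.
Positive root: v = −a·t_r + √((a·t_r)² + 2a·d) = −10.702 + √(114.533 + 122.30) = 4.6874 m/s.
4.6874 m/s × 3.6 = 16.875 km/h.

Maximum speed ≈ 16.9 km/h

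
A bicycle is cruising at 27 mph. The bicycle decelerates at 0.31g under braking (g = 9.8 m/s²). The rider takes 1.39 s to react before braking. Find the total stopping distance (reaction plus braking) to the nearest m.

27 mph × 0.44704 = 12.0701 m/s.
a = 0.31 × 9.8 = 3.038 m/s².
Reaction distance = v·t_r = 12.0701 × 1.39 = 16.777 m.
Braking distance = v²/(2a) = 12.0701² / (2 × 3.038) = 145.687 / 6.076 = 23.977 m.
Total = 16.777 + 23.977 = 40.754 m.

Total stopping distance ≈ 41 m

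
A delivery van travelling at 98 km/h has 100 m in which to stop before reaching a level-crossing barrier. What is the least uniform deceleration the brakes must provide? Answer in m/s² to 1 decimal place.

98 km/h ÷ 3.6 = 27.2222 m/s.
v² = 2a·d ⇒ a = v²/(2d) = 27.2222² / (2 × 100.000) = 741.048 / 200.000 = 3.7052 m/s².

Required deceleration ≈ 3.7 m/s²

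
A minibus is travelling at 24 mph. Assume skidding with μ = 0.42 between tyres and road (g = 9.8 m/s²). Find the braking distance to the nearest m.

24 mph × 0.44704 = 10.7290 m/s.
a = μg = 0.42 × 9.8 = 4.116 m/s².
Braking distance = v²/(2a) = 10.7290² / (2 × 4.116) = 115.111 / 8.232 = 13.983 m.

Braking distance ≈ 14 m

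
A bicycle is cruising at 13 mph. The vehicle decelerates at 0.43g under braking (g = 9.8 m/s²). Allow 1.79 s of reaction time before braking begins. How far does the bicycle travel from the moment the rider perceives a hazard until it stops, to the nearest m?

Total stopping distance ≈ 14 m

13 mph × 0.44704 = 5.8115 m/s.
a = 0.43 × 9.8 = 4.214 m/s².
Reaction distance = v·t_r = 5.8115 × 1.79 = 10.403 m.
Braking distance = v²/(2a) = 5.8115² / (2 × 4.214) = 33.774 / 8.428 = 4.007 m.
Total = 10.403 + 4.007 = 14.410 m.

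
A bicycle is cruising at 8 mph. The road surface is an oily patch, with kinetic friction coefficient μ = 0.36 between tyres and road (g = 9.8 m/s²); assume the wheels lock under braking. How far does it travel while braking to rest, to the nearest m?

Braking distance ≈ 2 m

8 mph × 0.44704 = 3.5763 m/s.
a = μg = 0.36 × 9.8 = 3.528 m/s².
Braking distance = v²/(2a) = 3.5763² / (2 × 3.528) = 12.790 / 7.056 = 1.813 m.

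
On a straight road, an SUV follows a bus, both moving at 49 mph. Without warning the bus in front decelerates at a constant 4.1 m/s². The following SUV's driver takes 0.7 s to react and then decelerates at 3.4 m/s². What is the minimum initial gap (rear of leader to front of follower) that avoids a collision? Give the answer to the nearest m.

Minimum gap ≈ 27 m

49 mph × 0.44704 = 21.9050 m/s.
Leader travels v²/(2a_L) = 479.829 / 8.200 = 58.516 m before stopping.
Follower covers v·t_r = 21.9050 × 0.7 = 15.333 m while reacting, then v²/(2a_F) = 479.829 / 6.800 = 70.563 m while braking, for a total of 15.333 + 70.563 = 85.896 m.
Since a_F ≤ a_L and the follower starts braking later, the follower is never slower than the leader, so the closest approach is when both have stopped.
Minimum gap = 85.896 − 58.516 = 27.380 m.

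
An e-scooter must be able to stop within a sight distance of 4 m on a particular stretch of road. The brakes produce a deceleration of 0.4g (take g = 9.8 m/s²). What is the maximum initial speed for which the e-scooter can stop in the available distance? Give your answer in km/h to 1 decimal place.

a = 0.4 × 9.8 = 3.920 m/s².
v²/(2a) = d ⇒ v = √(2 × 3.920 × 4) = √31.36 = 5.6000 m/s.
5.6000 m/s × 3.6 = 20.160 km/h.

Maximum speed ≈ 20.2 km/h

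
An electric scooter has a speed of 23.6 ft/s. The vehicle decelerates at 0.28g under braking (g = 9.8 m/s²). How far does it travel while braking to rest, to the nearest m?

23.6 ft/s × 0.3048 = 7.1933 m/s.
a = 0.28 × 9.8 = 2.744 m/s².
Braking distance = v²/(2a) = 7.1933² / (2 × 2.744) = 51.744 / 5.488 = 9.429 m.

Braking distance ≈ 9 m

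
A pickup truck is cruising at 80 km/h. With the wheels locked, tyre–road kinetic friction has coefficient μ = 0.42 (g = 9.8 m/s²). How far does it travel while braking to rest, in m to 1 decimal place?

80 km/h ÷ 3.6 = 22.2222 m/s.
a = μg = 0.42 × 9.8 = 4.116 m/s².
Braking distance = v²/(2a) = 22.2222² / (2 × 4.116) = 493.826 / 8.232 = 59.989 m.

Braking distance ≈ 60.0 m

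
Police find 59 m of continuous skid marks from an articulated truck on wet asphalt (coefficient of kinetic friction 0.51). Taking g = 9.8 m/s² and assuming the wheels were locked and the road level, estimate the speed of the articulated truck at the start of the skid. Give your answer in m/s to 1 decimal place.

Initial speed ≈ 24.3 m/s

Deceleration a = μg = 0.51 × 9.8 = 4.998 m/s².
v = √(2a·d) = √(2 × 4.998 × 59) = √589.764 = 24.2851 m/s.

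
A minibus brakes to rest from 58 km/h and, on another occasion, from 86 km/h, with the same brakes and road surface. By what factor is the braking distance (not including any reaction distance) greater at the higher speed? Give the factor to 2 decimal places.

Factor ≈ 2.20

Braking distance d = v²/(2a), so with a fixed, d ∝ v².
Factor = (86/58)² = 1.4828² = 2.1987.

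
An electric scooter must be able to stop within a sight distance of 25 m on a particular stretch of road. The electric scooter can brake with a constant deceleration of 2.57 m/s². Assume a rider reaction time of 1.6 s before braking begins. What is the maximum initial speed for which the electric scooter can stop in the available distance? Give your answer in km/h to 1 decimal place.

Stopping distance: v·t_r + v²/(2a) = 25 with t_r = 1.6 s and a = 2.570 m/s².
So v² + 8.224 v − 128.50 = 0.
Positive root: v = −a·t_r + √((a·t_r)² + 2a·d) = −4.112 + √(16.909 + 128.50) = 7.9466 m/s.
7.9466 m/s × 3.6 = 28.608 km/h.

Maximum speed ≈ 28.6 km/h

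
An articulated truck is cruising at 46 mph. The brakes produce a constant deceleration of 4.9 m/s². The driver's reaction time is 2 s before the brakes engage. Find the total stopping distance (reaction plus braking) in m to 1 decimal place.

Total stopping distance ≈ 84.3 m

46 mph × 0.44704 = 20.5638 m/s.
Reaction distance = v·t_r = 20.5638 × 2 = 41.128 m.
Braking distance = v²/(2a) = 20.5638² / (2 × 4.900) = 422.870 / 9.800 = 43.150 m.
Total = 41.128 + 43.150 = 84.278 m.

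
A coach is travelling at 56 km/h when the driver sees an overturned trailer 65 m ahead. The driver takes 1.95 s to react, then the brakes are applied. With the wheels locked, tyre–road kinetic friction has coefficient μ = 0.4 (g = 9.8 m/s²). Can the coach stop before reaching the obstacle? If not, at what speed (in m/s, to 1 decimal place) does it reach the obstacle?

Yes — it stops about 3.8 m short of the obstacle, so it never reaches it

56 km/h ÷ 3.6 = 15.5556 m/s.
a = μg = 0.4 × 9.8 = 3.920 m/s².
Reaction distance = 15.5556 × 1.95 = 30.333 m.
Braking distance = v²/(2a) = 241.977 / 7.840 = 30.864 m.
Total stopping distance = 30.333 + 30.864 = 61.197 m, vs 65 m available — it stops with 65 − 61.197 = 3.803 m to spare.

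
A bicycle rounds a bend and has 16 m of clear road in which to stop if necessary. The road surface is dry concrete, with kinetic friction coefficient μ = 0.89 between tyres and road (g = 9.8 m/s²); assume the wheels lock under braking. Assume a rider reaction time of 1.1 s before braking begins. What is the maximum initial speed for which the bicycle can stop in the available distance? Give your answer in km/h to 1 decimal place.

a = μg = 0.89 × 9.8 = 8.722 m/s².
Stopping distance: v·t_r + v²/(2a) = 16 with t_r = 1.1 s and a = 8.722 m/s².
So v² + 19.188 v − 279.10 = 0.
Positive root: v = −a·t_r + √((a·t_r)² + 2a·d) = −9.594 + √(92.045 + 279.10) = 9.6711 m/s.
9.6711 m/s × 3.6 = 34.816 km/h.

Maximum speed ≈ 34.8 km/h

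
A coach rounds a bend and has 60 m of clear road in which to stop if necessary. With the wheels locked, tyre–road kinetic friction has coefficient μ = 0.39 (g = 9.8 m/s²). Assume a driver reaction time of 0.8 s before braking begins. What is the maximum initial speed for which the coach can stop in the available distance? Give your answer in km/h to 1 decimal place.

Maximum speed ≈ 66.9 km/h

a = μg = 0.39 × 9.8 = 3.822 m/s².
Stopping distance: v·t_r + v²/(2a) = 60 with t_r = 0.8 s and a = 3.822 m/s².
So v² + 6.115 v − 458.64 = 0.
Positive root: v = −a·t_r + √((a·t_r)² + 2a·d) = −3.058 + √(9.351 + 458.64) = 18.5751 m/s.
18.5751 m/s × 3.6 = 66.870 km/h.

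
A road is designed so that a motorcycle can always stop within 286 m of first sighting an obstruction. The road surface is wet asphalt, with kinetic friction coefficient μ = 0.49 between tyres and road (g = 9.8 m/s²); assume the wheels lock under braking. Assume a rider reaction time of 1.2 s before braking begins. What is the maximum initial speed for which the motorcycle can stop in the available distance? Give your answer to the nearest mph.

Maximum speed ≈ 105 mph

a = μg = 0.49 × 9.8 = 4.802 m/s².
Stopping distance: v·t_r + v²/(2a) = 286 with t_r = 1.2 s and a = 4.802 m/s².
So v² + 11.525 v − 2746.74 = 0.
Positive root: v = −a·t_r + √((a·t_r)² + 2a·d) = −5.762 + √(33.201 + 2746.74) = 46.9631 m/s.
46.9631 m/s ÷ 0.44704 = 105.053 mph.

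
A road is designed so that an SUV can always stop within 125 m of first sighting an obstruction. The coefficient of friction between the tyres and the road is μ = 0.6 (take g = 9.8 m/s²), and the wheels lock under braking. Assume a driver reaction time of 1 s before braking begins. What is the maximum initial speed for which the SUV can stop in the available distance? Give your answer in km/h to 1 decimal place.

Maximum speed ≈ 118.5 km/h

a = μg = 0.6 × 9.8 = 5.880 m/s².
Stopping distance: v·t_r + v²/(2a) = 125 with t_r = 1 s and a = 5.880 m/s².
So v² + 11.760 v − 1470.00 = 0.
Positive root: v = −a·t_r + √((a·t_r)² + 2a·d) = −5.880 + √(34.574 + 1470.00) = 32.9088 m/s.
32.9088 m/s × 3.6 = 118.472 km/h.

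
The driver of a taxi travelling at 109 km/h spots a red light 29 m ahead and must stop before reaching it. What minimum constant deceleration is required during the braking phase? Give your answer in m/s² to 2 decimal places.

109 km/h ÷ 3.6 = 30.2778 m/s.
v² = 2a·d ⇒ a = v²/(2d) = 30.2778² / (2 × 29.000) = 916.745 / 58.000 = 15.8059 m/s².

Required deceleration ≈ 15.81 m/s²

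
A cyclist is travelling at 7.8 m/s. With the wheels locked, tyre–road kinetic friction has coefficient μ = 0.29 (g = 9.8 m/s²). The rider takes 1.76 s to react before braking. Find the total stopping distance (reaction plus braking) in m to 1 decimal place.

Total stopping distance ≈ 24.4 m

a = μg = 0.29 × 9.8 = 2.842 m/s².
Reaction distance = v·t_r = 7.8000 × 1.76 = 13.728 m.
Braking distance = v²/(2a) = 7.8000² / (2 × 2.842) = 60.840 / 5.684 = 10.704 m.
Total = 13.728 + 10.704 = 24.432 m.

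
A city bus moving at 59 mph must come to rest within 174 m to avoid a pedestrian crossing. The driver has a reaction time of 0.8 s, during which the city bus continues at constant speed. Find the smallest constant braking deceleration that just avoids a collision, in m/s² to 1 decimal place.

59 mph × 0.44704 = 26.3754 m/s.
Distance covered during reaction = 26.3754 × 0.8 = 21.100 m.
Distance available for braking: 174 − 21.100 = 152.900 m.
v² = 2a·d ⇒ a = v²/(2d) = 26.3754² / (2 × 152.900) = 695.662 / 305.800 = 2.2749 m/s².

Required deceleration ≈ 2.3 m/s²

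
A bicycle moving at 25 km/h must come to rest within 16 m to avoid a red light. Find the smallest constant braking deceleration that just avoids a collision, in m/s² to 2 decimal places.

25 km/h ÷ 3.6 = 6.9444 m/s.
v² = 2a·d ⇒ a = v²/(2d) = 6.9444² / (2 × 16.000) = 48.225 / 32.000 = 1.5070 m/s².

Required deceleration ≈ 1.51 m/s²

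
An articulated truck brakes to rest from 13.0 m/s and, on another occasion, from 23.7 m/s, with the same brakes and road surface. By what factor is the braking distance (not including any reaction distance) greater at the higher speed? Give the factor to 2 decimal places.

Braking distance d = v²/(2a), so with a fixed, d ∝ v².
Factor = (23.7/13.0)² = 1.8231² = 3.3237.

Factor ≈ 3.32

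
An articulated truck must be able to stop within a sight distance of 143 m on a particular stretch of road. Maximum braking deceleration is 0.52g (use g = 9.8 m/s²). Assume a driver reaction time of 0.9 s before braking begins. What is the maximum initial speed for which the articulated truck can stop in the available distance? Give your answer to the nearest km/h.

a = 0.52 × 9.8 = 5.096 m/s².
Stopping distance: v·t_r + v²/(2a) = 143 with t_r = 0.9 s and a = 5.096 m/s².
So v² + 9.173 v − 1457.46 = 0.
Positive root: v = −a·t_r + √((a·t_r)² + 2a·d) = −4.586 + √(21.031 + 1457.46) = 33.8652 m/s.
33.8652 m/s × 3.6 = 121.915 km/h.

Maximum speed ≈ 122 km/h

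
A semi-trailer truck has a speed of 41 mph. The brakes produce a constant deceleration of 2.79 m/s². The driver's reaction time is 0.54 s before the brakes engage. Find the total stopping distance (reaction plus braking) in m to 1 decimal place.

41 mph × 0.44704 = 18.3286 m/s.
Reaction distance = v·t_r = 18.3286 × 0.54 = 9.897 m.
Braking distance = v²/(2a) = 18.3286² / (2 × 2.790) = 335.938 / 5.580 = 60.204 m.
Total = 9.897 + 60.204 = 70.101 m.

Total stopping distance ≈ 70.1 m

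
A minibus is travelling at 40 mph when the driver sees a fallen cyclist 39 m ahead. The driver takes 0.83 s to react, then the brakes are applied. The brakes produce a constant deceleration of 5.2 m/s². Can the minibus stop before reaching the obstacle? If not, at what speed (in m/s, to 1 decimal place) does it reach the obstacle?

40 mph × 0.44704 = 17.8816 m/s.
Reaction distance = 17.8816 × 0.83 = 14.842 m.
Braking distance needed to stop: v²/(2a) = 319.752 / 10.400 = 30.745 m, so total needed = 14.842 + 30.745 = 45.587 m > 39 m — it cannot stop.
Distance remaining when braking begins: 39 − 14.842 = 24.158 m.
v² = v₀² − 2a·d = 319.752 − 2 × 5.200 × 24.158 = 68.509 m²/s².
v = √68.509 = 8.277 m/s.

No — it strikes the obstacle at 8.3 m/s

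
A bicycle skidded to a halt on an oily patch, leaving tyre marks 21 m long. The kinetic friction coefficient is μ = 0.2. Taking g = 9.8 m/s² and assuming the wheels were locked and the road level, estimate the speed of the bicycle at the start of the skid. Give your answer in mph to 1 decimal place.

Initial speed ≈ 20.3 mph

Deceleration a = μg = 0.2 × 9.8 = 1.960 m/s².
v = √(2a·d) = √(2 × 1.960 × 21) = √82.320 = 9.0730 m/s.
= 9.0730 ÷ 0.44704 = 20.296 mph.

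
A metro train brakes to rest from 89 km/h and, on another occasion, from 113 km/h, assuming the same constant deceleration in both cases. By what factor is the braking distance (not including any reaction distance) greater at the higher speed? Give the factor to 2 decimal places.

Braking distance d = v²/(2a), so with a fixed, d ∝ v².
Factor = (113/89)² = 1.2697² = 1.6121.

Factor ≈ 1.61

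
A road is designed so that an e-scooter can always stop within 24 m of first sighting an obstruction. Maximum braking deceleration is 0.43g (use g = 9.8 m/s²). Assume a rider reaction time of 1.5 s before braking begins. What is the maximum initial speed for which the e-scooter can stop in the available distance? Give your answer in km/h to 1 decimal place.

Maximum speed ≈ 33.3 km/h

a = 0.43 × 9.8 = 4.214 m/s².
Stopping distance: v·t_r + v²/(2a) = 24 with t_r = 1.5 s and a = 4.214 m/s².
So v² + 12.642 v − 202.27 = 0.
Positive root: v = −a·t_r + √((a·t_r)² + 2a·d) = −6.321 + √(39.955 + 202.27) = 9.2426 m/s.
9.2426 m/s × 3.6 = 33.273 km/h.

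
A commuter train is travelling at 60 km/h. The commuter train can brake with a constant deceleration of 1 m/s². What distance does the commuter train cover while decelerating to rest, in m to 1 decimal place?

60 km/h ÷ 3.6 = 16.6667 m/s.
Braking distance = v²/(2a) = 16.6667² / (2 × 1.000) = 277.779 / 2.000 = 138.889 m.

Braking distance ≈ 138.9 m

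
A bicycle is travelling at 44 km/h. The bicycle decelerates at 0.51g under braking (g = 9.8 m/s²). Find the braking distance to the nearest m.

44 km/h ÷ 3.6 = 12.2222 m/s.
a = 0.51 × 9.8 = 4.998 m/s².
Braking distance = v²/(2a) = 12.2222² / (2 × 4.998) = 149.382 / 9.996 = 14.944 m.

Braking distance ≈ 15 m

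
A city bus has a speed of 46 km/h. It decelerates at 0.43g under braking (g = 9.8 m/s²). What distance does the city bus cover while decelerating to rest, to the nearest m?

46 km/h ÷ 3.6 = 12.7778 m/s.
a = 0.43 × 9.8 = 4.214 m/s².
Braking distance = v²/(2a) = 12.7778² / (2 × 4.214) = 163.272 / 8.428 = 19.373 m.

Braking distance ≈ 19 m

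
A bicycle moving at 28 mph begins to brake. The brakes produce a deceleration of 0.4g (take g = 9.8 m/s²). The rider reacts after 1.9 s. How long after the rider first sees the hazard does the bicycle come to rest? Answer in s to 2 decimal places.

28 mph × 0.44704 = 12.5171 m/s.
a = 0.4 × 9.8 = 3.920 m/s².
Braking time = v/a = 12.5171 / 3.920 = 3.193 s.
Total = 1.9 + 3.193 = 5.093 s.

Total time ≈ 5.09 s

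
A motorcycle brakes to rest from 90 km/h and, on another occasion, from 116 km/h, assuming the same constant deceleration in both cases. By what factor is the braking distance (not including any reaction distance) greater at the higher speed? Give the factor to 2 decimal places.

Factor ≈ 1.66

Braking distance d = v²/(2a), so with a fixed, d ∝ v².
Factor = (116/90)² = 1.2889² = 1.6613.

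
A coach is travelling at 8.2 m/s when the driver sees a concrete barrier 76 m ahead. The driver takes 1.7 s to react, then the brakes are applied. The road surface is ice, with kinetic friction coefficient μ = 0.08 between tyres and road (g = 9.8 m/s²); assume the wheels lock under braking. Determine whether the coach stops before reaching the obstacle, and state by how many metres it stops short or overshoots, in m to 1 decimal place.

Yes — it stops 19.2 m short of the obstacle

a = μg = 0.08 × 9.8 = 0.784 m/s².
Reaction distance = 8.2000 × 1.7 = 13.940 m.
Braking distance = v²/(2a) = 67.240 / 1.568 = 42.883 m.
Total stopping distance = 13.940 + 42.883 = 56.823 m, vs 76 m available — it stops with 76 − 56.823 = 19.177 m to spare.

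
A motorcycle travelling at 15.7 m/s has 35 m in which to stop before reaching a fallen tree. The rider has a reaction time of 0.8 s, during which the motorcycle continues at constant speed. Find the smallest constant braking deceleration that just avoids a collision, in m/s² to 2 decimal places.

Required deceleration ≈ 5.49 m/s²

Distance covered during reaction = 15.7000 × 0.8 = 12.560 m.
Distance available for braking: 35 − 12.560 = 22.440 m.
v² = 2a·d ⇒ a = v²/(2d) = 15.7000² / (2 × 22.440) = 246.490 / 44.880 = 5.4922 m/s².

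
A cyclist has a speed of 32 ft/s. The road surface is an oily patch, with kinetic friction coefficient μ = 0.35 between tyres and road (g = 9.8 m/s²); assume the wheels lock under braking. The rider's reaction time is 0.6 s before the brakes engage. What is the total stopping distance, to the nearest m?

Total stopping distance ≈ 20 m

32 ft/s × 0.3048 = 9.7536 m/s.
a = μg = 0.35 × 9.8 = 3.430 m/s².
Reaction distance = v·t_r = 9.7536 × 0.6 = 5.852 m.
Braking distance = v²/(2a) = 9.7536² / (2 × 3.430) = 95.133 / 6.860 = 13.868 m.
Total = 5.852 + 13.868 = 19.720 m.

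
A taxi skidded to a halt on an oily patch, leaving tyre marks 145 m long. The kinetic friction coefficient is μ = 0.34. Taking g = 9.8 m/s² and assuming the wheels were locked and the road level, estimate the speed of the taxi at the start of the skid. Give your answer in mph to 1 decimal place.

Initial speed ≈ 69.5 mph

Deceleration a = μg = 0.34 × 9.8 = 3.332 m/s².
v = √(2a·d) = √(2 × 3.332 × 145) = √966.280 = 31.0850 m/s.
= 31.0850 ÷ 0.44704 = 69.535 mph.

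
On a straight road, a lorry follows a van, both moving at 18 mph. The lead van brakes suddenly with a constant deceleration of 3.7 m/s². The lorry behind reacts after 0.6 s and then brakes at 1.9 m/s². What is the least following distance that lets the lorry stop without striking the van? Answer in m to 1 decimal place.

Minimum gap ≈ 13.1 m

18 mph × 0.44704 = 8.0467 m/s.
Leader travels v²/(2a_L) = 64.749 / 7.400 = 8.750 m before stopping.
Follower covers v·t_r = 8.0467 × 0.6 = 4.828 m while reacting, then v²/(2a_F) = 64.749 / 3.800 = 17.039 m while braking, for a total of 4.828 + 17.039 = 21.867 m.
Since a_F ≤ a_L and the follower starts braking later, the follower is never slower than the leader, so the closest approach is when both have stopped.
Minimum gap = 21.867 − 8.750 = 13.117 m.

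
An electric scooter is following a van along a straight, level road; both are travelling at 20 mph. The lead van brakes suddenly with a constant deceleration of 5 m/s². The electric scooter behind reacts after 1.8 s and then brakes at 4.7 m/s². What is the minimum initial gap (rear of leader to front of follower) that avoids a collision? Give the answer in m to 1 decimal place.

20 mph × 0.44704 = 8.9408 m/s.
Leader travels v²/(2a_L) = 79.938 / 10.000 = 7.994 m before stopping.
Follower covers v·t_r = 8.9408 × 1.8 = 16.093 m while reacting, then v²/(2a_F) = 79.938 / 9.400 = 8.504 m while braking, for a total of 16.093 + 8.504 = 24.597 m.
Since a_F ≤ a_L and the follower starts braking later, the follower is never slower than the leader, so the closest approach is when both have stopped.
Minimum gap = 24.597 − 7.994 = 16.603 m.

Minimum gap ≈ 16.6 m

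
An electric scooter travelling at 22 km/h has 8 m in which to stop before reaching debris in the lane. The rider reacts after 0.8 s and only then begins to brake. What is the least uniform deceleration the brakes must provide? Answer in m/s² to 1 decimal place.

22 km/h ÷ 3.6 = 6.1111 m/s.
Distance covered during reaction = 6.1111 × 0.8 = 4.889 m.
Distance available for braking: 8 − 4.889 = 3.111 m.
v² = 2a·d ⇒ a = v²/(2d) = 6.1111² / (2 × 3.111) = 37.346 / 6.222 = 6.0023 m/s².

Required deceleration ≈ 6.0 m/s²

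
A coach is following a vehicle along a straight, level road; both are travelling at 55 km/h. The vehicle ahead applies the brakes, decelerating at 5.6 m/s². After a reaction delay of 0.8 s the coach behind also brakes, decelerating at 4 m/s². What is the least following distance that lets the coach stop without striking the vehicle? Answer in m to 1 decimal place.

55 km/h ÷ 3.6 = 15.2778 m/s.
Leader travels v²/(2a_L) = 233.411 / 11.200 = 20.840 m before stopping.
Follower covers v·t_r = 15.2778 × 0.8 = 12.222 m while reacting, then v²/(2a_F) = 233.411 / 8.000 = 29.176 m while braking, for a total of 12.222 + 29.176 = 41.398 m.
Since a_F ≤ a_L and the follower starts braking later, the follower is never slower than the leader, so the closest approach is when both have stopped.
Minimum gap = 41.398 − 20.840 = 20.558 m.

Minimum gap ≈ 20.6 m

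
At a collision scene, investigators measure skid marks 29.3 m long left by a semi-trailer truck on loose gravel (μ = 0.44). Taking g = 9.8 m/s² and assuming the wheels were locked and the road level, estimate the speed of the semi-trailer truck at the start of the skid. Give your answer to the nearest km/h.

Initial speed ≈ 57 km/h

Deceleration a = μg = 0.44 × 9.8 = 4.312 m/s².
v = √(2a·d) = √(2 × 4.312 × 29.3) = √252.683 = 15.8960 m/s.
= 15.8960 × 3.6 = 57.226 km/h.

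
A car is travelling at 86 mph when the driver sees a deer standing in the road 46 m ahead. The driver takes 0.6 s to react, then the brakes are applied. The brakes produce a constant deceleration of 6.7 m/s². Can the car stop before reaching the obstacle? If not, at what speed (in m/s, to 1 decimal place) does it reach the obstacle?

86 mph × 0.44704 = 38.4454 m/s.
Reaction distance = 38.4454 × 0.6 = 23.067 m.
Braking distance needed to stop: v²/(2a) = 1478.049 / 13.400 = 110.302 m, so total needed = 23.067 + 110.302 = 133.369 m > 46 m — it cannot stop.
Distance remaining when braking begins: 46 − 23.067 = 22.933 m.
v² = v₀² − 2a·d = 1478.049 − 2 × 6.700 × 22.933 = 1170.747 m²/s².
v = √1170.747 = 34.216 m/s.

No — it strikes the obstacle at 34.2 m/s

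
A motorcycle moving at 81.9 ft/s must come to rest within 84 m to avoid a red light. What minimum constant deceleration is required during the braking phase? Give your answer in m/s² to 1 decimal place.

81.9 ft/s × 0.3048 = 24.9631 m/s.
v² = 2a·d ⇒ a = v²/(2d) = 24.9631² / (2 × 84.000) = 623.156 / 168.000 = 3.7093 m/s².

Required deceleration ≈ 3.7 m/s²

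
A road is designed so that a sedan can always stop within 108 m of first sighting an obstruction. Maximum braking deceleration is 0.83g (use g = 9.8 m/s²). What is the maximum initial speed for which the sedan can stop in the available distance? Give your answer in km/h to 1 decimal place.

Maximum speed ≈ 150.9 km/h

a = 0.83 × 9.8 = 8.134 m/s².
v²/(2a) = d ⇒ v = √(2 × 8.134 × 108) = √1756.94 = 41.9159 m/s.
41.9159 m/s × 3.6 = 150.897 km/h.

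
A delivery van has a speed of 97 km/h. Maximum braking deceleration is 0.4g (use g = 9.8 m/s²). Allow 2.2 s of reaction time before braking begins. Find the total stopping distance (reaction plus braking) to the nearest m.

97 km/h ÷ 3.6 = 26.9444 m/s.
a = 0.4 × 9.8 = 3.920 m/s².
Reaction distance = v·t_r = 26.9444 × 2.2 = 59.278 m.
Braking distance = v²/(2a) = 26.9444² / (2 × 3.920) = 726.001 / 7.840 = 92.602 m.
Total = 59.278 + 92.602 = 151.880 m.

Total stopping distance ≈ 152 m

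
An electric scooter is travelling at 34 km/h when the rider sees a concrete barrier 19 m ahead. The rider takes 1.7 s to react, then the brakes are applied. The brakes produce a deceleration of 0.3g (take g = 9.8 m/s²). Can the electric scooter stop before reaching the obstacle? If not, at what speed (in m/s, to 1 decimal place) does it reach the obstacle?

No — it strikes the obstacle at 8.5 m/s

34 km/h ÷ 3.6 = 9.4444 m/s.
a = 0.3 × 9.8 = 2.940 m/s².
Reaction distance = 9.4444 × 1.7 = 16.055 m.
Braking distance needed to stop: v²/(2a) = 89.197 / 5.880 = 15.170 m, so total needed = 16.055 + 15.170 = 31.225 m > 19 m — it cannot stop.
Distance remaining when braking begins: 19 − 16.055 = 2.945 m.
v² = v₀² − 2a·d = 89.197 − 2 × 2.940 × 2.945 = 71.880 m²/s².
v = √71.880 = 8.478 m/s.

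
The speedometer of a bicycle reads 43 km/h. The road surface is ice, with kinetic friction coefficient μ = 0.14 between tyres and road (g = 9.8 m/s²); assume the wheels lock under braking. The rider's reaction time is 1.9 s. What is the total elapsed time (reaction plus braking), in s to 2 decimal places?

43 km/h ÷ 3.6 = 11.9444 m/s.
a = μg = 0.14 × 9.8 = 1.372 m/s².
Braking time = v/a = 11.9444 / 1.372 = 8.706 s.
Total = 1.9 + 8.706 = 10.606 s.

Total time ≈ 10.61 s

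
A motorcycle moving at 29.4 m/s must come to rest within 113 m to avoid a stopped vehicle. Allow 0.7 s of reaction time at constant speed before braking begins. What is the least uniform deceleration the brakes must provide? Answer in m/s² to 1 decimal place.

Required deceleration ≈ 4.7 m/s²

Distance covered during reaction = 29.4000 × 0.7 = 20.580 m.
Distance available for braking: 113 − 20.580 = 92.420 m.
v² = 2a·d ⇒ a = v²/(2d) = 29.4000² / (2 × 92.420) = 864.360 / 184.840 = 4.6763 m/s².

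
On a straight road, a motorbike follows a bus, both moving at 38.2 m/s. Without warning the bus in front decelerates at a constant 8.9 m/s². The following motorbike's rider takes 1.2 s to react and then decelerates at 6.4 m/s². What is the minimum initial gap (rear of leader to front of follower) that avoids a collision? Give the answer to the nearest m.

Leader travels v²/(2a_L) = 1459.240 / 17.800 = 81.980 m before stopping.
Follower covers v·t_r = 38.2000 × 1.2 = 45.840 m while reacting, then v²/(2a_F) = 1459.240 / 12.800 = 114.003 m while braking, for a total of 45.840 + 114.003 = 159.843 m.
Since a_F ≤ a_L and the follower starts braking later, the follower is never slower than the leader, so the closest approach is when both have stopped.
Minimum gap = 159.843 − 81.980 = 77.863 m.

Minimum gap ≈ 78 m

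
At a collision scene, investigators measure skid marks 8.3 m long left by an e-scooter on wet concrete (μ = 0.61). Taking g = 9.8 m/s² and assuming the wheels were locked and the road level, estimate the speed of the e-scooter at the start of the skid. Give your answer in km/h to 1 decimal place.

Initial speed ≈ 35.9 km/h

Deceleration a = μg = 0.61 × 9.8 = 5.978 m/s².
v = √(2a·d) = √(2 × 5.978 × 8.3) = √99.235 = 9.9617 m/s.
= 9.9617 × 3.6 = 35.862 km/h.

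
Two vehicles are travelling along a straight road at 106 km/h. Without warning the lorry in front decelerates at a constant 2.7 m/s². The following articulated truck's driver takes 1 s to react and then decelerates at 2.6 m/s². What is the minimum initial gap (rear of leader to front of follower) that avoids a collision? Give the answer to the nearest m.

Minimum gap ≈ 36 m

106 km/h ÷ 3.6 = 29.4444 m/s.
Leader travels v²/(2a_L) = 866.973 / 5.400 = 160.551 m before stopping.
Follower covers v·t_r = 29.4444 × 1 = 29.444 m while reacting, then v²/(2a_F) = 866.973 / 5.200 = 166.726 m while braking, for a total of 29.444 + 166.726 = 196.170 m.
Since a_F ≤ a_L and the follower starts braking later, the follower is never slower than the leader, so the closest approach is when both have stopped.
Minimum gap = 196.170 − 160.551 = 35.619 m.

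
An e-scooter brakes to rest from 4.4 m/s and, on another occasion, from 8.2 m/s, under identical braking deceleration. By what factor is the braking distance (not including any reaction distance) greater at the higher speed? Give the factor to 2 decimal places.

Braking distance d = v²/(2a), so with a fixed, d ∝ v².
Factor = (8.2/4.4)² = 1.8636² = 3.4730.

Factor ≈ 3.47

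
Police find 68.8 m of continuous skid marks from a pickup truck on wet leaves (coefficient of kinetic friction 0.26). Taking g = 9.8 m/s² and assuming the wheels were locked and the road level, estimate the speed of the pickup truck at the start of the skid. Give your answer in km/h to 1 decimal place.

Deceleration a = μg = 0.26 × 9.8 = 2.548 m/s².
v = √(2a·d) = √(2 × 2.548 × 68.8) = √350.605 = 18.7244 m/s.
= 18.7244 × 3.6 = 67.408 km/h.

Initial speed ≈ 67.4 km/h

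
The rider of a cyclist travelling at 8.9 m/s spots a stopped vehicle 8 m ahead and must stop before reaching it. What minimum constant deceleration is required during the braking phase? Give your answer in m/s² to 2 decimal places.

v² = 2a·d ⇒ a = v²/(2d) = 8.9000² / (2 × 8.000) = 79.210 / 16.000 = 4.9506 m/s².

Required deceleration ≈ 4.95 m/s²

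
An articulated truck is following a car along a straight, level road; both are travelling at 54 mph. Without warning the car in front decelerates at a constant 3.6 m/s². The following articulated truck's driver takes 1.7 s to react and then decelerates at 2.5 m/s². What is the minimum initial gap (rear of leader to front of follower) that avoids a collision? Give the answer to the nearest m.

54 mph × 0.44704 = 24.1402 m/s.
Leader travels v²/(2a_L) = 582.749 / 7.200 = 80.937 m before stopping.
Follower covers v·t_r = 24.1402 × 1.7 = 41.038 m while reacting, then v²/(2a_F) = 582.749 / 5.000 = 116.550 m while braking, for a total of 41.038 + 116.550 = 157.588 m.
Since a_F ≤ a_L and the follower starts braking later, the follower is never slower than the leader, so the closest approach is when both have stopped.
Minimum gap = 157.588 − 80.937 = 76.651 m.

Minimum gap ≈ 77 m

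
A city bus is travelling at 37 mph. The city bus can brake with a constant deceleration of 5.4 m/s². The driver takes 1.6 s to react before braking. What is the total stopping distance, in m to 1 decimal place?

37 mph × 0.44704 = 16.5405 m/s.
Reaction distance = v·t_r = 16.5405 × 1.6 = 26.465 m.
Braking distance = v²/(2a) = 16.5405² / (2 × 5.400) = 273.588 / 10.800 = 25.332 m.
Total = 26.465 + 25.332 = 51.797 m.

Total stopping distance ≈ 51.8 m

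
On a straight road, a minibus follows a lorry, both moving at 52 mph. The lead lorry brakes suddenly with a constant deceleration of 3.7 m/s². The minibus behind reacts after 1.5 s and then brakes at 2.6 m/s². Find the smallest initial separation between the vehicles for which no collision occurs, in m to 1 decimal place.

Minimum gap ≈ 65.8 m

52 mph × 0.44704 = 23.2461 m/s.
Leader travels v²/(2a_L) = 540.381 / 7.400 = 73.024 m before stopping.
Follower covers v·t_r = 23.2461 × 1.5 = 34.869 m while reacting, then v²/(2a_F) = 540.381 / 5.200 = 103.919 m while braking, for a total of 34.869 + 103.919 = 138.788 m.
Since a_F ≤ a_L and the follower starts braking later, the follower is never slower than the leader, so the closest approach is when both have stopped.
Minimum gap = 138.788 − 73.024 = 65.764 m.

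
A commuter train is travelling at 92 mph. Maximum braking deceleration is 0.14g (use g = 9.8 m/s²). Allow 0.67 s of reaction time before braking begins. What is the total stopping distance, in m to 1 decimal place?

92 mph × 0.44704 = 41.1277 m/s.
a = 0.14 × 9.8 = 1.372 m/s².
Reaction distance = v·t_r = 41.1277 × 0.67 = 27.556 m.
Braking distance = v²/(2a) = 41.1277² / (2 × 1.372) = 1691.488 / 2.744 = 616.431 m.
Total = 27.556 + 616.431 = 643.987 m.

Total stopping distance ≈ 644.0 m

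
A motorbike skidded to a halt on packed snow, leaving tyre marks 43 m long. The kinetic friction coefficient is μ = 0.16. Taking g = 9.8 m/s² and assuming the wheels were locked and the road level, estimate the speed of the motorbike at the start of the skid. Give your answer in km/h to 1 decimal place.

Initial speed ≈ 41.8 km/h

Deceleration a = μg = 0.16 × 9.8 = 1.568 m/s².
v = √(2a·d) = √(2 × 1.568 × 43) = √134.848 = 11.6124 m/s.
= 11.6124 × 3.6 = 41.805 km/h.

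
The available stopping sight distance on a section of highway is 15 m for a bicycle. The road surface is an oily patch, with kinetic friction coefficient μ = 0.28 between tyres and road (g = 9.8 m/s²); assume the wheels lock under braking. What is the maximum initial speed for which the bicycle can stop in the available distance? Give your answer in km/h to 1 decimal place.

a = μg = 0.28 × 9.8 = 2.744 m/s².
v²/(2a) = d ⇒ v = √(2 × 2.744 × 15) = √82.32 = 9.0730 m/s.
9.0730 m/s × 3.6 = 32.663 km/h.

Maximum speed ≈ 32.7 km/h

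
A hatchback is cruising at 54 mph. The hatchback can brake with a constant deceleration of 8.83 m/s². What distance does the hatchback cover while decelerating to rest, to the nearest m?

Braking distance ≈ 33 m

54 mph × 0.44704 = 24.1402 m/s.
Braking distance = v²/(2a) = 24.1402² / (2 × 8.830) = 582.749 / 17.660 = 32.998 m.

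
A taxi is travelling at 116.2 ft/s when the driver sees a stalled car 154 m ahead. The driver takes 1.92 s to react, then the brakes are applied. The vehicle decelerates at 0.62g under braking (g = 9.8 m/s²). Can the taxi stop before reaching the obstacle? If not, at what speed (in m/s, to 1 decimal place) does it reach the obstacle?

116.2 ft/s × 0.3048 = 35.4178 m/s.
a = 0.62 × 9.8 = 6.076 m/s².
Reaction distance = 35.4178 × 1.92 = 68.002 m.
Braking distance needed to stop: v²/(2a) = 1254.421 / 12.152 = 103.228 m, so total needed = 68.002 + 103.228 = 171.230 m > 154 m — it cannot stop.
Distance remaining when braking begins: 154 − 68.002 = 85.998 m.
v² = v₀² − 2a·d = 1254.421 − 2 × 6.076 × 85.998 = 209.373 m²/s².
v = √209.373 = 14.470 m/s.

No — it strikes the obstacle at 14.5 m/s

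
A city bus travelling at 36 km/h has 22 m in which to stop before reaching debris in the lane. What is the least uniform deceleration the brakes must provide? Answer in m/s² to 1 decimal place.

36 km/h ÷ 3.6 = 10.0000 m/s.
v² = 2a·d ⇒ a = v²/(2d) = 10.0000² / (2 × 22.000) = 100.000 / 44.000 = 2.2727 m/s².

Required deceleration ≈ 2.3 m/s²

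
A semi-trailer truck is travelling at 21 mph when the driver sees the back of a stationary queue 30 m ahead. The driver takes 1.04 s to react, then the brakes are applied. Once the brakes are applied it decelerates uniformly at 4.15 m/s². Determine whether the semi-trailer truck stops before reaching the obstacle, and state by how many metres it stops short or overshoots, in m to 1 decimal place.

Yes — it stops 9.6 m short of the obstacle

21 mph × 0.44704 = 9.3878 m/s.
Reaction distance = 9.3878 × 1.04 = 9.763 m.
Braking distance = v²/(2a) = 88.131 / 8.300 = 10.618 m.
Total stopping distance = 9.763 + 10.618 = 20.381 m, vs 30 m available — it stops with 30 − 20.381 = 9.619 m to spare.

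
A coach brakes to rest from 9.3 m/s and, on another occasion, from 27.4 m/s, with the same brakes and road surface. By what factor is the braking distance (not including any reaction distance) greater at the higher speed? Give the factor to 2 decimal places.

Factor ≈ 8.68

Braking distance d = v²/(2a), so with a fixed, d ∝ v².
Factor = (27.4/9.3)² = 2.9462² = 8.6801.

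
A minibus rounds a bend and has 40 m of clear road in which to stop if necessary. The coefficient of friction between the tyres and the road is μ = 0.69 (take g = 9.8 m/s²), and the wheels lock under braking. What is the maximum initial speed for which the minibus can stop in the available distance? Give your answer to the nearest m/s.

Maximum speed ≈ 23 m/s

a = μg = 0.69 × 9.8 = 6.762 m/s².
v²/(2a) = d ⇒ v = √(2 × 6.762 × 40) = √540.96 = 23.2585 m/s.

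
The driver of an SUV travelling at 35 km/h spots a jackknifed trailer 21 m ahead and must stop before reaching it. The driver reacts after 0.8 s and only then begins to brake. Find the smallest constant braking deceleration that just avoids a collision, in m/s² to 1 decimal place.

35 km/h ÷ 3.6 = 9.7222 m/s.
Distance covered during reaction = 9.7222 × 0.8 = 7.778 m.
Distance available for braking: 21 − 7.778 = 13.222 m.
v² = 2a·d ⇒ a = v²/(2d) = 9.7222² / (2 × 13.222) = 94.521 / 26.444 = 3.5744 m/s².

Required deceleration ≈ 3.6 m/s²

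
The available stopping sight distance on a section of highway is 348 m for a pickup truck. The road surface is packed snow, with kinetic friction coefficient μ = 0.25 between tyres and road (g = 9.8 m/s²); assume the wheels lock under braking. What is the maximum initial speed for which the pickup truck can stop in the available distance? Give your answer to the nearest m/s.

a = μg = 0.25 × 9.8 = 2.450 m/s².
v²/(2a) = d ⇒ v = √(2 × 2.450 × 348) = √1705.20 = 41.2941 m/s.

Maximum speed ≈ 41 m/s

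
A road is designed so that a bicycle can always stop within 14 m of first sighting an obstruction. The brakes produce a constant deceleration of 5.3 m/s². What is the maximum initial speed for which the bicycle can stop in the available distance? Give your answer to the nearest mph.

v²/(2a) = d ⇒ v = √(2 × 5.300 × 14) = √148.40 = 12.1820 m/s.
12.1820 m/s ÷ 0.44704 = 27.250 mph.

Maximum speed ≈ 27 mph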